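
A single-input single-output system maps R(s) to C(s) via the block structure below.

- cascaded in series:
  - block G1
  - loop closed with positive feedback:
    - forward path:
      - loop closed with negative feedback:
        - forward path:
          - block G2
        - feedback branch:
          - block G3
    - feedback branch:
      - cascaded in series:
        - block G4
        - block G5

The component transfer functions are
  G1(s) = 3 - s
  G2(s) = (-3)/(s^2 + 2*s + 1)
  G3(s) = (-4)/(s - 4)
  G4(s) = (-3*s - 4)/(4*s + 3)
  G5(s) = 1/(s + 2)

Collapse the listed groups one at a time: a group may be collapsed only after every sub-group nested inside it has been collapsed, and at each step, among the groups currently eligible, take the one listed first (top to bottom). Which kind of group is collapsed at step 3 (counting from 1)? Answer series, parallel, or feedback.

Step 1: reduce the feedback loop with forward G2 and return G3
Step 2: reduce the series chain G4, G5
Step 3: collapse the loop ([G2/(1+G2*G3)] forward, (G4*G5) return)
Step 4: reduce the series chain G1, [[G2/(1+G2*G3)]/(1-[G2/(1+G2*G3)]*(G4*G5))]
At step 3 the group reduced is feedback.

Hence the answer: feedback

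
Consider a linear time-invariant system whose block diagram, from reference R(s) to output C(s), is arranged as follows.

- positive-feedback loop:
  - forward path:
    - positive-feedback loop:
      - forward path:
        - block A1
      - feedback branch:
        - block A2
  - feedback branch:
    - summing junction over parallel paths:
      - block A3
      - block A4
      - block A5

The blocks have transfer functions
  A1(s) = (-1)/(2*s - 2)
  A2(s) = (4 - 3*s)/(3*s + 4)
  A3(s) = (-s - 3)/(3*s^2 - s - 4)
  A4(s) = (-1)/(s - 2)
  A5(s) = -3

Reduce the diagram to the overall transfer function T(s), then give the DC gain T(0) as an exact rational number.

Step 1 - collapse the loop (A1 forward, A2 return) = (-3*s - 4)/(6*s^2 - s - 4)
Step 2 - add A3, A4, A5 (parallel) = (-9*s^3 + 17*s^2 + 6*s - 14)/(3*s^3 - 7*s^2 - 2*s + 8)
Step 3 - reduce the feedback loop with forward [A1/(1-A1*A2)] and return (A3+A4+A5) = (-9*s^4 + 9*s^3 + 34*s^2 - 16*s - 32)/(18*s^5 - 72*s^4 - 2*s^3 + 164*s^2 - 18*s - 88)
The step-3 result is T(s). Setting s = 0: T(0) = -32/(-88) = 4/11.

Hence the answer: 4/11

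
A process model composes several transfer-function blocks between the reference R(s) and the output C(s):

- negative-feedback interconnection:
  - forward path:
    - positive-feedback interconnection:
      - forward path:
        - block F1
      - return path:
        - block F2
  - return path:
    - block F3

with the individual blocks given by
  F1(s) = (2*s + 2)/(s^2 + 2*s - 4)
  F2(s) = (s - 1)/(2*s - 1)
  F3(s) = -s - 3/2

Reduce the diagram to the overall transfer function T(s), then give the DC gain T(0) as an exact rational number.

Step 1. close the feedback loop around F1, F2 -> (4*s^2 + 2*s - 2)/(2*s^3 + s^2 - 10*s + 6)
Step 2. feedback reduction of [F1/(1-F1*F2)], F3 -> (-4*s^2 - 2*s + 2)/(2*s^3 + 7*s^2 + 11*s - 9)
That last expression is T(s); at s = 0 only the constant terms survive, so T(0) = 2/(-9) = -2/9.

Answer: -2/9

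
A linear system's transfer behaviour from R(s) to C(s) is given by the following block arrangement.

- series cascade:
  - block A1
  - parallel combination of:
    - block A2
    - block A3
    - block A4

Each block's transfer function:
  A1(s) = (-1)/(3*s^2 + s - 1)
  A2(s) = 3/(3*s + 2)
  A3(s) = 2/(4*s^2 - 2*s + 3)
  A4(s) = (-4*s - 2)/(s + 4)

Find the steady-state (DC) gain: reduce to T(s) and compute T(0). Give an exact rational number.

Step 1. parallel reduction of A2, A3, A4: (-48*s^4 - 20*s^3 + 24*s^2 - 21*s + 40)/(12*s^4 + 50*s^3 + 13*s^2 + 26*s + 24)
Step 2. combine A1, (A2+A3+A4) in series: (48*s^4 + 20*s^3 - 24*s^2 + 21*s - 40)/(36*s^6 + 162*s^5 + 77*s^4 + 41*s^3 + 85*s^2 - 2*s - 24)
Evaluating the step-2 result (the overall T(s)) at s = 0 gives T(0) = -40/(-24) = 5/3.

Final answer: 5/3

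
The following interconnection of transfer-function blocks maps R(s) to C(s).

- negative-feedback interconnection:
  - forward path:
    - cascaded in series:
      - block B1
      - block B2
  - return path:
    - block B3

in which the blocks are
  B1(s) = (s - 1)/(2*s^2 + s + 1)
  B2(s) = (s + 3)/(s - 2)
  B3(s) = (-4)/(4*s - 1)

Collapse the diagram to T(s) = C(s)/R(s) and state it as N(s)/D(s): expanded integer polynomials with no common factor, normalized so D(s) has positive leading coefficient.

Reducing step by step:

Step 1 - series reduction of B1, B2, giving (s^2 + 2*s - 3)/(2*s^3 - 3*s^2 - s - 2)
Step 2 - feedback reduction of (B1*B2), B3; the result is T(s) itself (integer coefficients, no common factor, positive leading denominator coefficient)

Answer: (4*s^3 + 7*s^2 - 14*s + 3)/(8*s^4 - 14*s^3 - 5*s^2 - 15*s + 14)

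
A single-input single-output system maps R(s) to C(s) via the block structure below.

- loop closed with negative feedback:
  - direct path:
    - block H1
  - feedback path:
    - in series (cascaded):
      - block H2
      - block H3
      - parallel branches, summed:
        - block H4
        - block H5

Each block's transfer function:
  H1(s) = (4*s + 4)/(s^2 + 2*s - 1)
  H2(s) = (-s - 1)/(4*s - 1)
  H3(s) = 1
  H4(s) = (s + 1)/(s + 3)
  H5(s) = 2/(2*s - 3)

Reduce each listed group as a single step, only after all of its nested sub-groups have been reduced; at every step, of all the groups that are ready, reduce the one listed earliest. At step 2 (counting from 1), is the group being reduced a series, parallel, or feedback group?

Answer: series

Working:
1. parallel reduction of H4, H5
2. reduce the series chain H2, H3, (H4+H5)
3. reduce the feedback loop with forward H1 and return (H2*H3*(H4+H5))
Step 2 collapses a series group.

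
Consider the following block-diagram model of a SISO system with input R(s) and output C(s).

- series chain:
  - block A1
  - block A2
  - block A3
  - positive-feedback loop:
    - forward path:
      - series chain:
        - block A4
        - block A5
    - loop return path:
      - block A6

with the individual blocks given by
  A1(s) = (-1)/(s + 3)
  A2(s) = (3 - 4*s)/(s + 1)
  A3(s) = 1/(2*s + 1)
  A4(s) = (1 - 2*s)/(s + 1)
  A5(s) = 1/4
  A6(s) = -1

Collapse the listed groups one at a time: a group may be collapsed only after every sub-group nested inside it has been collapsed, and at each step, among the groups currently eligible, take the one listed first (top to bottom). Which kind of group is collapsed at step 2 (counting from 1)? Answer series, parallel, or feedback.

Step 1. reduce the series chain A4, A5
Step 2. reduce the feedback loop with forward (A4*A5) and return A6
Step 3. combine A1, A2, A3, [(A4*A5)/(1-(A4*A5)*A6)] in series
Step 2: feedback.

Hence the answer: feedback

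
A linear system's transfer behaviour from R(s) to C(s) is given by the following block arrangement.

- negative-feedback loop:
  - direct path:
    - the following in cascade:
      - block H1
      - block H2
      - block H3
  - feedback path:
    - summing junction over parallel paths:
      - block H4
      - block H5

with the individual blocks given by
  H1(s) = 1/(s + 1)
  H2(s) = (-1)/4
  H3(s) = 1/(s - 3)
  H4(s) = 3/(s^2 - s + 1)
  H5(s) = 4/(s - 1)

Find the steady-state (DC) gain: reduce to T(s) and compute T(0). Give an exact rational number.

[1] cascade H1, H2, H3; result (-1)/(4*s^2 - 8*s - 12)
[2] parallel reduction of H4, H5; result (4*s^2 - s + 1)/(s^3 - 2*s^2 + 2*s - 1)
[3] close the feedback loop around (H1*H2*H3), (H4+H5); result (-s^3 + 2*s^2 - 2*s + 1)/(4*s^5 - 16*s^4 + 12*s^3 - 15*s + 11)
Evaluating the step-3 result (the overall T(s)) at s = 0 gives T(0) = 1/11.

Final answer: 1/11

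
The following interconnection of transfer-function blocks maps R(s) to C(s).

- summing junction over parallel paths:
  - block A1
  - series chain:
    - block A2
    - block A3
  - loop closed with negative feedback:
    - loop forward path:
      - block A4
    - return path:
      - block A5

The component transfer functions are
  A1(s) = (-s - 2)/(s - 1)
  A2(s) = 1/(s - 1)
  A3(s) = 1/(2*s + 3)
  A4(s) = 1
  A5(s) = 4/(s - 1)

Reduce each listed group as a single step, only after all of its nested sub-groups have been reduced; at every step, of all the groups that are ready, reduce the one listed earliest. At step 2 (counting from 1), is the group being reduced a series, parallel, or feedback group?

Reducing step by step:

Step 1 - cascade A2, A3
Step 2 - feedback reduction of A4, A5
Step 3 - sum the parallel branches A1, (A2*A3), [A4/(1+A4*A5)]
Step 2: feedback.

Answer: feedback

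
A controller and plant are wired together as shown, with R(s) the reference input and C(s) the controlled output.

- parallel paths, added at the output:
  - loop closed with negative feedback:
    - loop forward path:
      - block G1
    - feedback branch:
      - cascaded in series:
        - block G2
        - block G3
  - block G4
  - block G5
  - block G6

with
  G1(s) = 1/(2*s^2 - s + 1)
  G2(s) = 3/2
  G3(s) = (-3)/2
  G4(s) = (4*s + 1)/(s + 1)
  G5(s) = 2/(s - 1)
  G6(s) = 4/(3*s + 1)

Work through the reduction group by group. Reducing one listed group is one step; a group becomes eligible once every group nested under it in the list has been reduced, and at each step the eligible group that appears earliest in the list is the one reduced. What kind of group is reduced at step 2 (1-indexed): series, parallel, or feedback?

Answer: feedback

Working:
Step 1 - reduce the series chain G2, G3
Step 2 - close the feedback loop around G1, (G2*G3)
Step 3 - combine [G1/(1+G1*(G2*G3))], G4, G5, G6 in parallel
Step 2 collapses a feedback group.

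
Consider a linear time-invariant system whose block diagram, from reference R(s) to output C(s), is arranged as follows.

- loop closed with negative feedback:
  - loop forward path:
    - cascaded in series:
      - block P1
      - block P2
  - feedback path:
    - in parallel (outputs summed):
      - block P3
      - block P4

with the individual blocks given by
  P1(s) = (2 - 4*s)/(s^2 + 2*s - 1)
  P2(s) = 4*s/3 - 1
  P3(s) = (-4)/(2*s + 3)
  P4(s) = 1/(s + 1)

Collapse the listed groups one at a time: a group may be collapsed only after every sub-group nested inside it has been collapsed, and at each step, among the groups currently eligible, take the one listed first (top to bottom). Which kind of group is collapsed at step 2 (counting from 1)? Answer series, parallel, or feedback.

The answer is parallel.

Reasoning:
(1) cascade P1, P2
(2) parallel reduction of P3, P4
(3) reduce the feedback loop with forward (P1*P2) and return (P3+P4)
Step 2 collapses a parallel group.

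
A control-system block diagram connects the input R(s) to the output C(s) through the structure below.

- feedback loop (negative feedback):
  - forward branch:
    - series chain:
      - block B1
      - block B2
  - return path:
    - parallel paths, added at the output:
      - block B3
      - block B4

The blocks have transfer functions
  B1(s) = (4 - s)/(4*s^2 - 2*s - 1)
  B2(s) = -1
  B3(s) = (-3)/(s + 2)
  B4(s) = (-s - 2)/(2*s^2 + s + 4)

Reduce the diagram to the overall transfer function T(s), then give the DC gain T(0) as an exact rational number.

1. multiply B1, B2 (series); result (s - 4)/(4*s^2 - 2*s - 1)
2. parallel reduction of B3, B4; result (-7*s^2 - 7*s - 16)/(2*s^3 + 5*s^2 + 6*s + 8)
3. apply the feedback formula to (B1*B2), (B3+B4); result (2*s^4 - 3*s^3 - 14*s^2 - 16*s - 32)/(8*s^5 + 16*s^4 + 5*s^3 + 36*s^2 - 10*s + 56)
The step-3 result is T(s). Setting s = 0: T(0) = -32/56 = -4/7.

Answer: -4/7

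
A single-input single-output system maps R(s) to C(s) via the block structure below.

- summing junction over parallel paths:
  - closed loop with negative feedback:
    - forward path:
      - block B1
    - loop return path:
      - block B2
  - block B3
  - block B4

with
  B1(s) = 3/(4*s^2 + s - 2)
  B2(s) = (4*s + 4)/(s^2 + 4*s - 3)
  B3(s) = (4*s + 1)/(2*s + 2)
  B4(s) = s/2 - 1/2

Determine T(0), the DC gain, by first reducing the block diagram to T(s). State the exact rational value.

(1) collapse the loop (B1 forward, B2 return): (3*s^2 + 12*s - 9)/(4*s^4 + 17*s^3 - 10*s^2 + s + 18)
(2) sum the parallel branches [B1/(1+B1*B2)], B3, B4: (4*s^6 + 33*s^5 + 58*s^4 - 33*s^3 + 52*s^2 + 78*s - 18)/(8*s^5 + 42*s^4 + 14*s^3 - 18*s^2 + 38*s + 36)
That last expression is T(s); at s = 0 only the constant terms survive, so T(0) = -18/36 = -1/2.

Hence the answer: -1/2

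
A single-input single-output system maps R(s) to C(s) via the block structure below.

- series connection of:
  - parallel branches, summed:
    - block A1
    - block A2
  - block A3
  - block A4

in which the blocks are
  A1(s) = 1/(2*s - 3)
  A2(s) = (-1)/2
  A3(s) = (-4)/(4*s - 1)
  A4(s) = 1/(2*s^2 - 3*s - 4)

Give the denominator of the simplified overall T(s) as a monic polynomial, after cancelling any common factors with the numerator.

Answer: s^4 - 13*s^3/4 + s^2 + 47*s/16 - 3/4

Working:
Step 1 - add A1, A2 (parallel): (5 - 2*s)/(4*s - 6)
Step 2 - combine (A1+A2), A3, A4 in series: (4*s - 10)/(16*s^4 - 52*s^3 + 16*s^2 + 47*s - 12)
No further cancellation is possible in the step-2 result, so that is T(s). Its denominator becomes monic after dividing by the leading coefficient 16.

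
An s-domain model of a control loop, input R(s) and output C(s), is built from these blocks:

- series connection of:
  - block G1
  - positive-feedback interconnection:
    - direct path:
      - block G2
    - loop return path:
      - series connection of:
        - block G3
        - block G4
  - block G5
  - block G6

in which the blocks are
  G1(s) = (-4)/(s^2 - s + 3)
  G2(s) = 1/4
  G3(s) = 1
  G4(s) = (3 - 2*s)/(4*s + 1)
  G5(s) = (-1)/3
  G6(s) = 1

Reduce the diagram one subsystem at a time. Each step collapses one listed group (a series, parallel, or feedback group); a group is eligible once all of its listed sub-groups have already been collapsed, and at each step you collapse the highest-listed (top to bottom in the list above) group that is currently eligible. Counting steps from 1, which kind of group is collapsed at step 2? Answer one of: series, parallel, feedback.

Step 1. series reduction of G3, G4
Step 2. close the feedback loop around G2, (G3*G4)
Step 3. cascade G1, [G2/(1-G2*(G3*G4))], G5, G6
So the answer for step 2 is feedback.

Therefore the answer is feedback.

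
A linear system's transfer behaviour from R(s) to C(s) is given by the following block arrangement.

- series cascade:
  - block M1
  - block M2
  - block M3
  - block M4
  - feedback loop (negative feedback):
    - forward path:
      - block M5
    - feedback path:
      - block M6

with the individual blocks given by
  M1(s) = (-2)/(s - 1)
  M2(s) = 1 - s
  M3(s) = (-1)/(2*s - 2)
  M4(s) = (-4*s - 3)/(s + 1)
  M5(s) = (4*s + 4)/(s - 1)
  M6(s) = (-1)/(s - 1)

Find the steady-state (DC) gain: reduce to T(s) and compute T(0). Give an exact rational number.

First reduce the diagram to T(s).

Step 1: reduce the feedback loop with forward M5 and return M6 = (4*s^2 - 4)/(s^2 - 6*s - 3)
Step 2: reduce the series chain M1, M2, M3, M4, [M5/(1+M5*M6)] = (16*s + 12)/(s^2 - 6*s - 3)
The step-2 result is T(s). Setting s = 0: T(0) = 12/(-3) = -4.

Answer: -4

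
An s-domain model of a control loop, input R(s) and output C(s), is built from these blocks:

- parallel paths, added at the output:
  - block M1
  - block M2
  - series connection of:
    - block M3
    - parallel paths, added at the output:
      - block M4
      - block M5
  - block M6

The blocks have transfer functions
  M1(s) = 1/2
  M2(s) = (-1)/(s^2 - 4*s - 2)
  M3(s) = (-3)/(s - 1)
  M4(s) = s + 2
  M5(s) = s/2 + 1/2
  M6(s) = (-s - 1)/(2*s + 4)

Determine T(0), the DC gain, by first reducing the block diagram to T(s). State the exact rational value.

First reduce the diagram to T(s).

[1] parallel reduction of M4, M5, giving 3*s/2 + 5/2
[2] multiply M3, (M4+M5) (series), giving (-9*s - 15)/(2*s - 2)
[3] sum the parallel branches M1, M2, (M3*(M4+M5)), M6, giving (-9*s^4 + 4*s^3 + 113*s^2 + 186*s + 66)/(2*s^4 - 6*s^3 - 16*s^2 + 12*s + 8)
Step 3 gives the overall T(s). Then T(0) = 66/8 = 33/4.

Answer: 33/4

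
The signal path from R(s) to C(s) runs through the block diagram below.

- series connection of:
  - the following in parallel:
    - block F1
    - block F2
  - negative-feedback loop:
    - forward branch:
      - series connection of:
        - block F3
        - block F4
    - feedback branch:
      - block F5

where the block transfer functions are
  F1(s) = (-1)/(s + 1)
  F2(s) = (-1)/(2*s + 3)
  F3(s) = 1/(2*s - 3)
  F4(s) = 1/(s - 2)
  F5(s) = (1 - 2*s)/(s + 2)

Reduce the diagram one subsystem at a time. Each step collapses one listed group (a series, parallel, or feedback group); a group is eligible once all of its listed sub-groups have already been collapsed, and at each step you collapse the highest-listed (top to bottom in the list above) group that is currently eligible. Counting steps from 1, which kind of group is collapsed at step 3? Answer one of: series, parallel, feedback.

Answer: feedback

Working:
Step 1. parallel reduction of F1, F2
Step 2. series reduction of F3, F4
Step 3. close the feedback loop around (F3*F4), F5
Step 4. multiply (F1+F2), [(F3*F4)/(1+(F3*F4)*F5)] (series)
At step 3 the group reduced is feedback.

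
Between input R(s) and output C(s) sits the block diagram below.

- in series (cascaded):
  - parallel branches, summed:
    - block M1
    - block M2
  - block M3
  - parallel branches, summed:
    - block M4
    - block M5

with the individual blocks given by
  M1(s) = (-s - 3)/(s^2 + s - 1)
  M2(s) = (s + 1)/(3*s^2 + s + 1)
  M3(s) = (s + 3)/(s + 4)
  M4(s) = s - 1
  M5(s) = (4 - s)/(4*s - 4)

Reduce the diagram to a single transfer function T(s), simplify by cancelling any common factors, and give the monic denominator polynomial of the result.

Reducing step by step:

Step 1. combine M1, M2 in parallel: (-2*s^3 - 8*s^2 - 4*s - 4)/(3*s^4 + 4*s^3 - s^2 - 1)
Step 2. combine M4, M5 in parallel: (4*s^2 - 9*s + 8)/(4*s - 4)
Step 3. cascade (M1+M2), M3, (M4+M5): (-4*s^6 - 19*s^5 - s^4 + 38*s^3 - 64*s^2 - 10*s - 48)/(6*s^6 + 26*s^5 - 2*s^4 - 38*s^3 + 6*s^2 - 6*s + 8)
No further cancellation is possible in the step-3 result, so that is T(s). Its denominator becomes monic after dividing by the leading coefficient 6.

Answer: s^6 + 13*s^5/3 - s^4/3 - 19*s^3/3 + s^2 - s + 4/3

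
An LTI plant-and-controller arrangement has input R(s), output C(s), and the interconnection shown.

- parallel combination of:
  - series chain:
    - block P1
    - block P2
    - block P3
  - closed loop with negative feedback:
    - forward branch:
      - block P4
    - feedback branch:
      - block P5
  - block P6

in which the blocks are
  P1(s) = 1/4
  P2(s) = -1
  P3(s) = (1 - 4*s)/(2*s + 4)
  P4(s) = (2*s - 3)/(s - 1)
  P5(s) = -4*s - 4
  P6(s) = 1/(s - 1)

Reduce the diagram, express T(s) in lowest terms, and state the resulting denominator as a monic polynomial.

Step 1. multiply P1, P2, P3 (series) = (4*s - 1)/(8*s + 16)
Step 2. collapse the loop (P4 forward, P5 return) = (3 - 2*s)/(8*s^2 - 5*s - 11)
Step 3. reduce the parallel group (P1*P2*P3), [P4/(1+P4*P5)], P6 = (32*s^4 - 12*s^3 + 85*s^2 - 62*s - 235)/(64*s^4 + 24*s^3 - 256*s^2 - 8*s + 176)
Step 3 gives the fully reduced T(s), with no common factor left to cancel. The denominator's leading coefficient is 64, so divide each of its coefficients by 64 to get the monic form.

Therefore the answer is s^4 + 3*s^3/8 - 4*s^2 - s/8 + 11/4.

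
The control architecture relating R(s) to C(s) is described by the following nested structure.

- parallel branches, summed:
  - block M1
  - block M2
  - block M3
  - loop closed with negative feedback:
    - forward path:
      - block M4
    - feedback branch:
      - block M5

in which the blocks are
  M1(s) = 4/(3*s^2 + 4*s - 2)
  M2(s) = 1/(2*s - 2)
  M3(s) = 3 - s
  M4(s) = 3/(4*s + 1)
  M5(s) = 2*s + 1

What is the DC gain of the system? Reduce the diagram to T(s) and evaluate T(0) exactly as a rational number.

First reduce the diagram to T(s).

(1) collapse the loop (M4 forward, M5 return), giving 3/(10*s + 4)
(2) add M1, M2, M3, [M4/(1+M4*M5)] (parallel), giving (-30*s^5 + 68*s^4 + 146*s^3 - 95*s^2 - 64*s + 10)/(30*s^4 + 22*s^3 - 56*s^2 - 4*s + 8)
Step 2 gives the overall T(s). Then T(0) = 10/8 = 5/4.

Answer: 5/4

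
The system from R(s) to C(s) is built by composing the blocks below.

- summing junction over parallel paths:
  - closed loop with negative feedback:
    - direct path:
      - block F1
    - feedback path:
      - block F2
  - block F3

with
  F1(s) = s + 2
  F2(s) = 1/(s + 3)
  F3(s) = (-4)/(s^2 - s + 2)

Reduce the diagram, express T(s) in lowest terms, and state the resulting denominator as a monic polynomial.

Reducing step by step:

(1) collapse the loop (F1 forward, F2 return) gives (s^2 + 5*s + 6)/(2*s + 5)
(2) parallel reduction of [F1/(1+F1*F2)], F3 gives (s^4 + 4*s^3 + 3*s^2 - 4*s - 8)/(2*s^3 + 3*s^2 - s + 10)
Step 2 gives the fully reduced T(s), with no common factor left to cancel. The denominator's leading coefficient is 2, so divide each of its coefficients by 2 to get the monic form.

Answer: s^3 + 3*s^2/2 - s/2 + 5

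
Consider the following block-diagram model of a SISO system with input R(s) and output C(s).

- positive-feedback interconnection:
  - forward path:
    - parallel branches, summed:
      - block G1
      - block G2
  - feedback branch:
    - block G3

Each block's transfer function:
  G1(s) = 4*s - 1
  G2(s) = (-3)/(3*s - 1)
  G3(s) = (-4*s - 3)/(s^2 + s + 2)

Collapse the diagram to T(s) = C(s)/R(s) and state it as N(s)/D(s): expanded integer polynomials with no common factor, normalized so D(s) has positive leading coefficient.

Step 1: parallel reduction of G1, G2 gives (12*s^2 - 7*s - 2)/(3*s - 1)
Step 2: reduce the feedback loop with forward (G1+G2) and return G3, which is the overall transfer function T(s) = C(s)/R(s) in lowest terms

Final answer: (12*s^4 + 5*s^3 + 15*s^2 - 16*s - 4)/(51*s^3 + 10*s^2 - 24*s - 8)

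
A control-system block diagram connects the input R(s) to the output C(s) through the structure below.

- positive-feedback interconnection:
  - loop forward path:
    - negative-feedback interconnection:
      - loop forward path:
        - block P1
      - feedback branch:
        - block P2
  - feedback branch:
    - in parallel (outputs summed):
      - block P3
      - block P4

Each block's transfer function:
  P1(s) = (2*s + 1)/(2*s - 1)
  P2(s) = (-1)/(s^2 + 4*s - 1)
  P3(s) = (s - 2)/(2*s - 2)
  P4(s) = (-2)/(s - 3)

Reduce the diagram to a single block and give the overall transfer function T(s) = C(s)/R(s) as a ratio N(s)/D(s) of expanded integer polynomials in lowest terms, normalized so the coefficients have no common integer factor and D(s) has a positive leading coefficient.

Step 1: feedback reduction of P1, P2: (2*s^3 + 9*s^2 + 2*s - 1)/(2*s^3 + 7*s^2 - 8*s)
Step 2: parallel reduction of P3, P4: (s^2 - 9*s + 10)/(2*s^2 - 8*s + 6)
Step 3: close the feedback loop around [P1/(1+P1*P2)], (P3+P4), which is the overall transfer function T(s) = C(s)/R(s) in lowest terms

Therefore the answer is (4*s^5 + 2*s^4 - 56*s^3 + 36*s^2 + 20*s - 6)/(2*s^5 + 7*s^4 - s^3 + 35*s^2 - 77*s + 10).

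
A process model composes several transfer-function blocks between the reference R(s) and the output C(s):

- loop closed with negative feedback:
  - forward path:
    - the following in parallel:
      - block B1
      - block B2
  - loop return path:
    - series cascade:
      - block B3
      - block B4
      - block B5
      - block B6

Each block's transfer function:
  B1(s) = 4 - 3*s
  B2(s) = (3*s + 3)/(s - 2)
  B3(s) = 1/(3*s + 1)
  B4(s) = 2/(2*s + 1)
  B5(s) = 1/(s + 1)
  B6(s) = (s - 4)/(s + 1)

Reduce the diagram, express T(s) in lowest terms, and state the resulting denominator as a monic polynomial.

Step 1: parallel reduction of B1, B2; result (-3*s^2 + 13*s - 5)/(s - 2)
Step 2: reduce the series chain B3, B4, B5, B6; result (2*s - 8)/(6*s^4 + 17*s^3 + 17*s^2 + 7*s + 1)
Step 3: collapse the loop ((B1+B2) forward, (B3*B4*B5*B6) return); result (-18*s^6 + 27*s^5 + 140*s^4 + 115*s^3 + 3*s^2 - 22*s - 5)/(6*s^5 + 5*s^4 - 23*s^3 + 23*s^2 - 127*s + 38)
Step 3 gives the fully reduced T(s), with no common factor left to cancel. The denominator's leading coefficient is 6, so divide each of its coefficients by 6 to get the monic form.

Hence the answer: s^5 + 5*s^4/6 - 23*s^3/6 + 23*s^2/6 - 127*s/6 + 19/3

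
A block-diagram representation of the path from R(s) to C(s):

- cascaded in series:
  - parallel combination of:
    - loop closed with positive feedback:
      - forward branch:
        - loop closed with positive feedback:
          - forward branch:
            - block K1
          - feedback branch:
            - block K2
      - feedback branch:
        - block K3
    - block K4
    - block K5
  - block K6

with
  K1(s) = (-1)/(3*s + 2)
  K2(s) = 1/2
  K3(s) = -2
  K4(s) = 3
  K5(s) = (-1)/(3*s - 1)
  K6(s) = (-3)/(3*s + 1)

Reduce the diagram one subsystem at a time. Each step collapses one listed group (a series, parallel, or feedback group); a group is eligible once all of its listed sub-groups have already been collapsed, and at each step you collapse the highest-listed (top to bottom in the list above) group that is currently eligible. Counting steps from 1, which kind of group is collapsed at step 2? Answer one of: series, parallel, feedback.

Answer: feedback

Working:
Step 1 - apply the feedback formula to K1, K2
Step 2 - close the feedback loop around [K1/(1-K1*K2)], K3
Step 3 - combine [[K1/(1-K1*K2)]/(1-[K1/(1-K1*K2)]*K3)], K4, K5 in parallel
Step 4 - cascade ([[K1/(1-K1*K2)]/(1-[K1/(1-K1*K2)]*K3)]+K4+K5), K6
So the answer for step 2 is feedback.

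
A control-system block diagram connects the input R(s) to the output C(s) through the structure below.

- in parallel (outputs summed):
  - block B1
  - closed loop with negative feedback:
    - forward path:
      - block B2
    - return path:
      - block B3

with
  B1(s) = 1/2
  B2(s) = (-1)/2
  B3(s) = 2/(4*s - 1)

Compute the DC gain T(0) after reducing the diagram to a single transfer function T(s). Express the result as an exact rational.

Step 1. apply the feedback formula to B2, B3, giving (1 - 4*s)/(8*s - 4)
Step 2. combine B1, [B2/(1+B2*B3)] in parallel, giving (-1)/(8*s - 4)
Step 2 gives the overall T(s). Then T(0) = -1/(-4) = 1/4.

Final answer: 1/4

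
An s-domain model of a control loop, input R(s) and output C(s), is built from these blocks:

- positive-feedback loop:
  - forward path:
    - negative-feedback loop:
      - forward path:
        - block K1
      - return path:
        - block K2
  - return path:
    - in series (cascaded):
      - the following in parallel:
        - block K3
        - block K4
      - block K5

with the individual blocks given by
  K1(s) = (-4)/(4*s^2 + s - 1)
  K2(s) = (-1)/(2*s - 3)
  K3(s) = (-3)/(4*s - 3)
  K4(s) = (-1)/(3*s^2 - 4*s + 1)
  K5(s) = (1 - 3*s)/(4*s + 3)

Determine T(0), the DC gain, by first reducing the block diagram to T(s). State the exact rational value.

First reduce the diagram to T(s).

Step 1: apply the feedback formula to K1, K2, giving (12 - 8*s)/(8*s^3 - 10*s^2 - 5*s + 7)
Step 2: sum the parallel branches K3, K4, giving (-9*s^2 + 8*s)/(12*s^3 - 25*s^2 + 16*s - 3)
Step 3: reduce the series chain (K3+K4), K5, giving (9*s^2 - 8*s)/(16*s^3 - 16*s^2 - 9*s + 9)
Step 4: reduce the feedback loop with forward [K1/(1+K1*K2)] and return ((K3+K4)*K5), giving (-128*s^4 + 320*s^3 - 120*s^2 - 180*s + 108)/(128*s^6 - 288*s^5 + 8*s^4 + 426*s^3 - 329*s^2 - 12*s + 63)
DC gain: substitute s = 0 into T(s) from step 4: T(0) = 108/63 = 12/7.

Answer: 12/7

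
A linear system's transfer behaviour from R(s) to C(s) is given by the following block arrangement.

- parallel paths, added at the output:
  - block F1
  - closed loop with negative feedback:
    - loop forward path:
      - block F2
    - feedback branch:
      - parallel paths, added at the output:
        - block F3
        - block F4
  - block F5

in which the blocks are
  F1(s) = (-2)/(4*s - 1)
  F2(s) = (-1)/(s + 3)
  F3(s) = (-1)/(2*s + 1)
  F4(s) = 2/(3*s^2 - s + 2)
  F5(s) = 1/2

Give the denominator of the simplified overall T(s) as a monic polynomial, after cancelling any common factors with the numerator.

Step 1: reduce the parallel group F3, F4, giving (-3*s^2 + 5*s)/(6*s^3 + s^2 + 3*s + 2)
Step 2: feedback reduction of F2, (F3+F4), giving (-6*s^3 - s^2 - 3*s - 2)/(6*s^4 + 19*s^3 + 9*s^2 + 6*s + 6)
Step 3: parallel reduction of F1, [F2/(1+F2*(F3+F4))], F5, giving (24*s^5 - 2*s^4 - 55*s^3 - 43*s^2 - 16*s - 26)/(48*s^5 + 140*s^4 + 34*s^3 + 30*s^2 + 36*s - 12)
Step 3 gives the fully reduced T(s), with no common factor left to cancel. The denominator's leading coefficient is 48, so divide each of its coefficients by 48 to get the monic form.

Answer: s^5 + 35*s^4/12 + 17*s^3/24 + 5*s^2/8 + 3*s/4 - 1/4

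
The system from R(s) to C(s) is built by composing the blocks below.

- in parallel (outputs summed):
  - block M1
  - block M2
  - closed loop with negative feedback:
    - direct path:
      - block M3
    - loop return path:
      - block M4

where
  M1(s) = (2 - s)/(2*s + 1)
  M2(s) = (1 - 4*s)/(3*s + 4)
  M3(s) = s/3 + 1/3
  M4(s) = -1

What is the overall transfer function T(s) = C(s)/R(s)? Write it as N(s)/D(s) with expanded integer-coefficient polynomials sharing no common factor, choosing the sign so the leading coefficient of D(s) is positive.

Step 1 - close the feedback loop around M3, M4, giving (-s - 1)/(s - 2)
Step 2 - reduce the parallel group M1, M2, [M3/(1+M3*M4)], which is the overall transfer function T(s) = C(s)/R(s) in lowest terms

Answer: (-17*s^3 + 5*s^2 - 6*s - 22)/(6*s^3 - s^2 - 18*s - 8)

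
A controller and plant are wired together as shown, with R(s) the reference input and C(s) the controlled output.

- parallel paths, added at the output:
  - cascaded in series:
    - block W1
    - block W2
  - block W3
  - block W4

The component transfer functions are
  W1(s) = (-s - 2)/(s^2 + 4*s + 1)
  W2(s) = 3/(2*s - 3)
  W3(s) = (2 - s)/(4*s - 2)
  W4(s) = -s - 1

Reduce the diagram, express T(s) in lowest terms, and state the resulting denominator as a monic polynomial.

Reducing step by step:

Step 1. combine W1, W2 in series -> (-3*s - 6)/(2*s^3 + 5*s^2 - 10*s - 3)
Step 2. parallel reduction of (W1*W2), W3, W4 -> (-8*s^5 - 26*s^4 + 33*s^3 + 50*s^2 - 49*s)/(8*s^4 + 16*s^3 - 50*s^2 + 8*s + 6)
T(s) is the step-2 result (common factors already cancelled). Leading coefficient of the denominator: 8. Divide through by 8 for the monic polynomial.

Answer: s^4 + 2*s^3 - 25*s^2/4 + s + 3/4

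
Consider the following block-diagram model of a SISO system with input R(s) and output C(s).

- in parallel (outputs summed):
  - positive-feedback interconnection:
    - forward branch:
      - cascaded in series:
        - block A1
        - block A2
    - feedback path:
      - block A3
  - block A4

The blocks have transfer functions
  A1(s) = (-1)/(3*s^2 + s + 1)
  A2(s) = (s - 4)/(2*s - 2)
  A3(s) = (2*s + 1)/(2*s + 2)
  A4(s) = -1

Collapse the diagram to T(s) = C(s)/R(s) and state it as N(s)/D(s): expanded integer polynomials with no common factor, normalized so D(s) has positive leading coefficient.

Reducing step by step:

Step 1: series reduction of A1, A2 = (4 - s)/(6*s^3 - 4*s^2 - 2)
Step 2: reduce the feedback loop with forward (A1*A2) and return A3 = (-2*s^2 + 6*s + 8)/(12*s^4 + 4*s^3 - 6*s^2 - 11*s - 8)
Step 3: parallel reduction of [(A1*A2)/(1-(A1*A2)*A3)], A4: this yields T(s), and no further normalization is needed

Answer: (-12*s^4 - 4*s^3 + 4*s^2 + 17*s + 16)/(12*s^4 + 4*s^3 - 6*s^2 - 11*s - 8)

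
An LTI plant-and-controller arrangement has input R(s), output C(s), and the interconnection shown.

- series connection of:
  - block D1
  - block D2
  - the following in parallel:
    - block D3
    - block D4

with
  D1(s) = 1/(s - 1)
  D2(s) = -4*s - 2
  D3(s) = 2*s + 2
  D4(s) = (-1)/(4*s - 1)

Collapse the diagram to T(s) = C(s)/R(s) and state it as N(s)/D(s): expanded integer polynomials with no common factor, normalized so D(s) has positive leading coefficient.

Answer: (-32*s^3 - 40*s^2 + 6)/(4*s^2 - 5*s + 1)

Working:
1. add D3, D4 (parallel) gives (8*s^2 + 6*s - 3)/(4*s - 1)
2. cascade D1, D2, (D3+D4), which is the overall transfer function T(s) = C(s)/R(s) in lowest terms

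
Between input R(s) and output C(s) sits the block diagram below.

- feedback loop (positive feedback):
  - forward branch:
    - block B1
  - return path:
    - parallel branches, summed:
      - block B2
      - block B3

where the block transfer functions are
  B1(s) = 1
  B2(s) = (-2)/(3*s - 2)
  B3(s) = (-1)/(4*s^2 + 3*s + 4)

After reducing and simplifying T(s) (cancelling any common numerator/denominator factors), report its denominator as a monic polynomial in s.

1. add B2, B3 (parallel): (-8*s^2 - 9*s - 6)/(12*s^3 + s^2 + 6*s - 8)
2. apply the feedback formula to B1, (B2+B3): (12*s^3 + s^2 + 6*s - 8)/(12*s^3 + 9*s^2 + 15*s - 2)
Step 2 gives the fully reduced T(s), with no common factor left to cancel. The denominator's leading coefficient is 12, so divide each of its coefficients by 12 to get the monic form.

Final answer: s^3 + 3*s^2/4 + 5*s/4 - 1/6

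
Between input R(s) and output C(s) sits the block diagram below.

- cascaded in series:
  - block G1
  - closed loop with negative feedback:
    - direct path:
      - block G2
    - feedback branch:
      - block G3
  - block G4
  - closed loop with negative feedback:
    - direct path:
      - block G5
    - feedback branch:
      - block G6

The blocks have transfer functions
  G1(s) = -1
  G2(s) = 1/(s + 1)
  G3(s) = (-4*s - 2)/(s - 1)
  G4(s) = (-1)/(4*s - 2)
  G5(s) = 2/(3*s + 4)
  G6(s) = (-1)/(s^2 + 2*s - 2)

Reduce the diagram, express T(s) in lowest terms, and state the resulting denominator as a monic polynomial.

Step 1. reduce the feedback loop with forward G2 and return G3 = (s - 1)/(s^2 - 4*s - 3)
Step 2. apply the feedback formula to G5, G6 = (2*s^2 + 4*s - 4)/(3*s^3 + 10*s^2 + 2*s - 10)
Step 3. series reduction of G1, [G2/(1+G2*G3)], G4, [G5/(1+G5*G6)] = (s^3 + s^2 - 4*s + 2)/(6*s^6 - 7*s^5 - 92*s^4 - 49*s^3 + 116*s^2 + 26*s - 30)
T(s) is the step-3 result (common factors already cancelled). Leading coefficient of the denominator: 6. Divide through by 6 for the monic polynomial.

Hence the answer: s^6 - 7*s^5/6 - 46*s^4/3 - 49*s^3/6 + 58*s^2/3 + 13*s/3 - 5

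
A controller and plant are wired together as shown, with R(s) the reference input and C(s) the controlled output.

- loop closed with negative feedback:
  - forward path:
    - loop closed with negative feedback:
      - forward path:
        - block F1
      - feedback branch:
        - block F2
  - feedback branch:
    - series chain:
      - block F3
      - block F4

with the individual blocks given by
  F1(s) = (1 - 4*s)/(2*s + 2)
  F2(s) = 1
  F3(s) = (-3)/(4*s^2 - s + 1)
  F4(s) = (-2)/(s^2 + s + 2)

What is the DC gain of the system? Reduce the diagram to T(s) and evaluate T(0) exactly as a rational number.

Step 1 - reduce the feedback loop with forward F1 and return F2, giving (4*s - 1)/(2*s - 3)
Step 2 - multiply F3, F4 (series), giving 6/(4*s^4 + 3*s^3 + 8*s^2 - s + 2)
Step 3 - apply the feedback formula to [F1/(1+F1*F2)], (F3*F4), giving (16*s^5 + 8*s^4 + 29*s^3 - 12*s^2 + 9*s - 2)/(8*s^5 - 6*s^4 + 7*s^3 - 26*s^2 + 31*s - 12)
The step-3 result is T(s). Setting s = 0: T(0) = -2/(-12) = 1/6.

Final answer: 1/6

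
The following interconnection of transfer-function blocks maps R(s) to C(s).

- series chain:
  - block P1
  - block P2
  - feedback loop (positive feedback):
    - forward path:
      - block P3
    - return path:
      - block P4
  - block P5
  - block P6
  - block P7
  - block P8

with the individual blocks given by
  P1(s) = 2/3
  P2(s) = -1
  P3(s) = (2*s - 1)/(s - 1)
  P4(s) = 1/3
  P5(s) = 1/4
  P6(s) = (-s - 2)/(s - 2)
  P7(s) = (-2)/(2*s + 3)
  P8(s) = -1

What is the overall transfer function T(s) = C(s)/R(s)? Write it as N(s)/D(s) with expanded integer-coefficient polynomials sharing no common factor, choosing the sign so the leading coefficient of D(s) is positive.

Step 1 - collapse the loop (P3 forward, P4 return) gives (6*s - 3)/(s - 2)
Step 2 - cascade P1, P2, [P3/(1-P3*P4)], P5, P6, P7, P8: this yields T(s), and no further normalization is needed

Final answer: (2*s^2 + 3*s - 2)/(2*s^3 - 5*s^2 - 4*s + 12)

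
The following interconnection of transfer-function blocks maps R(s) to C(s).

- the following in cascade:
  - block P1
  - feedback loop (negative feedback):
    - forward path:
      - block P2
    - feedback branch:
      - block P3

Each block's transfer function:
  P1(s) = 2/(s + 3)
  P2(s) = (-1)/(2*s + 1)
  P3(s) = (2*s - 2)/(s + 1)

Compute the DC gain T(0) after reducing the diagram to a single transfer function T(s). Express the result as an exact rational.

Step 1: feedback reduction of P2, P3 -> (-s - 1)/(2*s^2 + s + 3)
Step 2: cascade P1, [P2/(1+P2*P3)] -> (-2*s - 2)/(2*s^3 + 7*s^2 + 6*s + 9)
DC gain: substitute s = 0 into T(s) from step 2: T(0) = -2/9.

Therefore the answer is -2/9.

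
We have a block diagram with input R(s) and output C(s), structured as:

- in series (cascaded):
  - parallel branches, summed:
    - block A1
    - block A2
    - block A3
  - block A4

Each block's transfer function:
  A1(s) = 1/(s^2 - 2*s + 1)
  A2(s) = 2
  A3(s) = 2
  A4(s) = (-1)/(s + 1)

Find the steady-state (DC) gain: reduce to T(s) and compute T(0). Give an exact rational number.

1. parallel reduction of A1, A2, A3 = (4*s^2 - 8*s + 5)/(s^2 - 2*s + 1)
2. reduce the series chain (A1+A2+A3), A4 = (-4*s^2 + 8*s - 5)/(s^3 - s^2 - s + 1)
Step 2 gives the overall T(s). Then T(0) = -5/1 = -5.

Hence the answer: -5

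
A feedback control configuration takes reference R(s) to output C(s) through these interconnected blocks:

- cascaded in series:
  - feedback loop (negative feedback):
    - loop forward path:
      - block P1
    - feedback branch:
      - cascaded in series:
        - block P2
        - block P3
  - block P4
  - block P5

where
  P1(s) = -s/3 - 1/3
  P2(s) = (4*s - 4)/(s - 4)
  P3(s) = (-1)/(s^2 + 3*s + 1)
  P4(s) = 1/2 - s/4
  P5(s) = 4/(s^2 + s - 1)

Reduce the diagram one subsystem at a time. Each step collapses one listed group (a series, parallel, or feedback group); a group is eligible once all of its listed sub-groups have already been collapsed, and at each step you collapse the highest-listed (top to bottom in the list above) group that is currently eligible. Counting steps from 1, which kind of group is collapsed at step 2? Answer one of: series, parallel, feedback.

(1) combine P2, P3 in series
(2) apply the feedback formula to P1, (P2*P3)
(3) reduce the series chain [P1/(1+P1*(P2*P3))], P4, P5
The group at step 2 is a feedback group.

Final answer: feedback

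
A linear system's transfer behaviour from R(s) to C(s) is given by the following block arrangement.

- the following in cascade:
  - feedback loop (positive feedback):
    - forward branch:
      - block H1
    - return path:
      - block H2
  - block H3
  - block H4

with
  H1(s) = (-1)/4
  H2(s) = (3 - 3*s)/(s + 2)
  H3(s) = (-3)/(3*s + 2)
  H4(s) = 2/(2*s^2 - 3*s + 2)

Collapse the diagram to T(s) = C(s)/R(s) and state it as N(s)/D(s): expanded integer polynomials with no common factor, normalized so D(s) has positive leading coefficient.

The answer is (6*s + 12)/(6*s^4 + 61*s^3 - 55*s^2 + 4*s + 44).

Reasoning:
1. apply the feedback formula to H1, H2 = (-s - 2)/(s + 11)
2. multiply [H1/(1-H1*H2)], H3, H4 (series): this yields T(s), and no further normalization is needed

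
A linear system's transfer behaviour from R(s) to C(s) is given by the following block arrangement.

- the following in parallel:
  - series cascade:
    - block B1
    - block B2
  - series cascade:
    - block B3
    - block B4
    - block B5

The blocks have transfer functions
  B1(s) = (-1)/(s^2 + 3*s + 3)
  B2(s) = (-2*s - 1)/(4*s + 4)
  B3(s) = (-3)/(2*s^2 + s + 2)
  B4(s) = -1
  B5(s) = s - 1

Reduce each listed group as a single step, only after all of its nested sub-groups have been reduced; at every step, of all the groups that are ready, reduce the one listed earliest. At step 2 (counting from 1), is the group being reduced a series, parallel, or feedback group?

Reducing step by step:

1. combine B1, B2 in series
2. reduce the series chain B3, B4, B5
3. add (B1*B2), (B3*B4*B5) (parallel)
At step 2 the group reduced is series.

Answer: series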